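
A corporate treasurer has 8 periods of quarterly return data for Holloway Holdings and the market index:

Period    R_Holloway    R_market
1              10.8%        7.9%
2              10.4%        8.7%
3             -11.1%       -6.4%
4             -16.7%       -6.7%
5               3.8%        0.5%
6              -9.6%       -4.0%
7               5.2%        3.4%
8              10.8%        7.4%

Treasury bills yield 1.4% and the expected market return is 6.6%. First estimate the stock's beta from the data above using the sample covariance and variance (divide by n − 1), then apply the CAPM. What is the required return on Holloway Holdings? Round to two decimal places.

Mean R_i = (10.8 + 10.4 − 11.1 − 16.7 + 3.8 − 9.6 + 5.2 + 10.8) / 8 = 0.4500%
Mean R_m = (7.9 + 8.7 − 6.4 − 6.7 + 0.5 − 4.0 + 3.4 + 7.4) / 8 = 1.3500%
Σ(R_i − R̄_i)(R_m − R̄_m) = 491.7700  ⇒  Cov = 491.7700 / 7 = 70.2529
Σ(R_m − R̄_m)² = 291.9400  ⇒  Var(R_m) = 291.9400 / 7 = 41.7057
β = Cov / Var(R_m) = 70.2529 / 41.7057 = 1.6845
MRP = 6.6% − 1.4% = 5.20%
E(R) = R_f + β × MRP = 1.4% + 1.6845 × 5.2% = 10.16%

10.16%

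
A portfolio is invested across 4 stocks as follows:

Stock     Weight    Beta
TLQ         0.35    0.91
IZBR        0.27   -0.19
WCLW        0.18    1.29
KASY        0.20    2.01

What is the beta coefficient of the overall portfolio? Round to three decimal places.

β_P = Σ w_i β_i = 0.35×0.91 + 0.27×-0.19 + 0.18×1.29 + 0.20×2.01 = 0.9014

0.901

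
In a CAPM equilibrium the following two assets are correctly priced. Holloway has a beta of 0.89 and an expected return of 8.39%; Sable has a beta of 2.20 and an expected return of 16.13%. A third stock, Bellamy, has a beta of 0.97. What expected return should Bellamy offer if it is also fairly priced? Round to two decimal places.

8.86%

MRP (SML slope) = (16.13% − 8.39%) / (2.20 − 0.89) = 7.74% / 1.31 = 5.9084%
R_f (intercept) = 8.39% − 0.89 × 5.9084% = 3.1315%
E(R_Bellamy) = R_f + β × MRP = 3.1315% + 0.97 × 5.9084% = 8.86%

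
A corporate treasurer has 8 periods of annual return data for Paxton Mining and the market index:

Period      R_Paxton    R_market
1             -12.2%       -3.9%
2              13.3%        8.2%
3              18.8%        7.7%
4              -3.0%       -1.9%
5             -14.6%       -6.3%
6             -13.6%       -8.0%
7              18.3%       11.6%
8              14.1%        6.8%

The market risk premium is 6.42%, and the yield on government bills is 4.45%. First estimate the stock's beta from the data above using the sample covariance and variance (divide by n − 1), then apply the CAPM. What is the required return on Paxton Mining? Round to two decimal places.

Mean R_i = (-12.2 + 13.3 + 18.8 − 3.0 − 14.6 − 13.6 + 18.3 + 14.1) / 8 = 2.6375%
Mean R_m = (-3.9 + 8.2 + 7.7 − 1.9 − 6.3 − 8.0 + 11.6 + 6.8) / 8 = 1.7750%
Σ(R_i − R̄_i)(R_m − R̄_m) = 778.5875  ⇒  Cov = 778.5875 / 7 = 111.2268
Σ(R_m − R̄_m)² = 404.6350  ⇒  Var(R_m) = 404.6350 / 7 = 57.8050
β = Cov / Var(R_m) = 111.2268 / 57.8050 = 1.9242
E(R) = R_f + β × MRP = 4.45% + 1.9242 × 6.42% = 16.80%

16.80%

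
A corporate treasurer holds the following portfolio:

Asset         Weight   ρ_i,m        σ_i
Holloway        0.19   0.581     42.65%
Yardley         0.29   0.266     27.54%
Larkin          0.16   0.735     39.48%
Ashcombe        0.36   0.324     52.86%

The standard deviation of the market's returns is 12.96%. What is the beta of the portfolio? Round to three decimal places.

β_Holloway = 0.581 × 42.65% / 12.96% = 1.9120
β_Yardley = 0.266 × 27.54% / 12.96% = 0.5653
β_Larkin = 0.735 × 39.48% / 12.96% = 2.2390
β_Ashcombe = 0.324 × 52.86% / 12.96% = 1.3215
β_P = Σ w_i β_i = 0.19×1.9120 + 0.29×0.5653 + 0.16×2.2390 + 0.36×1.3215 = 1.3612

1.361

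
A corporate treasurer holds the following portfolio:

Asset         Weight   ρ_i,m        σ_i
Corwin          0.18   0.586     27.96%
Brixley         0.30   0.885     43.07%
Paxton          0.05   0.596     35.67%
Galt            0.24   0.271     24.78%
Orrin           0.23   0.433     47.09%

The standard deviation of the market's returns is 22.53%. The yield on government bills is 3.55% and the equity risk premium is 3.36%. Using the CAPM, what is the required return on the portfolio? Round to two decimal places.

6.79%

β_Corwin = 0.586 × 27.96% / 22.53% = 0.7272
β_Brixley = 0.885 × 43.07% / 22.53% = 1.6918
β_Paxton = 0.596 × 35.67% / 22.53% = 0.9436
β_Galt = 0.271 × 24.78% / 22.53% = 0.2981
β_Orrin = 0.433 × 47.09% / 22.53% = 0.9050
β_P = Σ w_i β_i = 0.18×0.7272 + 0.30×1.6918 + 0.05×0.9436 + 0.24×0.2981 + 0.23×0.9050 = 0.9653
E(R_P) = R_f + β_P × MRP = 3.55% + 0.9653 × 3.36% = 6.79%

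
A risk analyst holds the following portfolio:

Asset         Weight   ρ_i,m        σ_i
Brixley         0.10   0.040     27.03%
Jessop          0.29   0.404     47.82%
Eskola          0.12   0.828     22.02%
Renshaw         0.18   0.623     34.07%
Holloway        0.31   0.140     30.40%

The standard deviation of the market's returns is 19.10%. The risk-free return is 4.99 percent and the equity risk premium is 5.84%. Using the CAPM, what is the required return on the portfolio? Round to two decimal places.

β_Brixley = 0.040 × 27.03% / 19.10% = 0.0566
β_Jessop = 0.404 × 47.82% / 19.10% = 1.0115
β_Eskola = 0.828 × 22.02% / 19.10% = 0.9546
β_Renshaw = 0.623 × 34.07% / 19.10% = 1.1113
β_Holloway = 0.140 × 30.40% / 19.10% = 0.2228
β_P = Σ w_i β_i = 0.10×0.0566 + 0.29×1.0115 + 0.12×0.9546 + 0.18×1.1113 + 0.31×0.2228 = 0.6826
E(R_P) = R_f + β_P × MRP = 4.99% + 0.6826 × 5.84% = 8.98%

8.98%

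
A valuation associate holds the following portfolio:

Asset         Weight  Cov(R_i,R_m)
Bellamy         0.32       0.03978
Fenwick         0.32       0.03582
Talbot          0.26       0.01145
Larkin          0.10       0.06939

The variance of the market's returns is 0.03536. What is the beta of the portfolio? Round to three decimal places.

β_Bellamy = 0.03978 / 0.03536 = 1.1250
β_Fenwick = 0.03582 / 0.03536 = 1.0130
β_Talbot = 0.01145 / 0.03536 = 0.3238
β_Larkin = 0.06939 / 0.03536 = 1.9624
β_P = Σ w_i β_i = 0.32×1.1250 + 0.32×1.0130 + 0.26×0.3238 + 0.10×1.9624 = 0.9646

0.965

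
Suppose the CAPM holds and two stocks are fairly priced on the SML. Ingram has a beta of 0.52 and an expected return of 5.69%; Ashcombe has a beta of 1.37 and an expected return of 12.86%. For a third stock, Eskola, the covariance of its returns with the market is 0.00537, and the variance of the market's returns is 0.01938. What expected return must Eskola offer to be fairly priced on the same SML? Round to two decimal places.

3.64%

MRP = (12.86% − 5.69%) / (1.37 − 0.52) = 8.4353%
R_f = 5.69% − 0.52 × 8.4353% = 1.3036%
β_Eskola = Cov / Var(R_m) = 0.00537 / 0.01938 = 0.2771
E(R_Eskola) = R_f + β × MRP = 1.3036% + 0.2771 × 8.4353% = 3.64%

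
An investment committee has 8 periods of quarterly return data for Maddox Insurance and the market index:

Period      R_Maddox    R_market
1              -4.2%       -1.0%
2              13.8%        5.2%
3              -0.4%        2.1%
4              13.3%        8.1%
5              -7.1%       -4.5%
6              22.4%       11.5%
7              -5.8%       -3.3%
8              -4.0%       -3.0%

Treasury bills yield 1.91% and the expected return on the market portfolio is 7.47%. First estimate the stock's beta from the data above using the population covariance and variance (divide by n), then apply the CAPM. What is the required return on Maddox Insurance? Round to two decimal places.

12.27%

Mean R_i = (-4.2 + 13.8 − 0.4 + 13.3 − 7.1 + 22.4 − 5.8 − 4.0) / 8 = 3.5000%
Mean R_m = (-1.0 + 5.2 + 2.1 + 8.1 − 4.5 + 11.5 − 3.3 − 3.0) / 8 = 1.8875%
Σ(R_i − R̄_i)(R_m − R̄_m) = 450.6900  ⇒  Cov = 450.6900 / 8 = 56.3363
Σ(R_m − R̄_m)² = 241.9488  ⇒  Var(R_m) = 241.9488 / 8 = 30.2436
β = Cov / Var(R_m) = 56.3363 / 30.2436 = 1.8628
MRP = 7.47% − 1.91% = 5.56%
E(R) = R_f + β × MRP = 1.91% + 1.8628 × 5.56% = 12.27%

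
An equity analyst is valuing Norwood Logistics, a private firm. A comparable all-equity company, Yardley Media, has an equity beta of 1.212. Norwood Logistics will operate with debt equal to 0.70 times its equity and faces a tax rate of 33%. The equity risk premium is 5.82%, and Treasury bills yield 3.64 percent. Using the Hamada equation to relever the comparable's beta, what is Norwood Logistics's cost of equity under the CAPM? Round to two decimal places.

14.00%

β_L = β_U × [1 + (1 − t)(D/E)] = 1.212 × [1 + (1 − 0.33) × 0.70]
    = 1.212 × [1 + 0.67 × 0.70] = 1.212 × 1.4690 = 1.7804
E(R) = R_f + β_L × MRP = 3.64% + 1.7804 × 5.82% = 14.00%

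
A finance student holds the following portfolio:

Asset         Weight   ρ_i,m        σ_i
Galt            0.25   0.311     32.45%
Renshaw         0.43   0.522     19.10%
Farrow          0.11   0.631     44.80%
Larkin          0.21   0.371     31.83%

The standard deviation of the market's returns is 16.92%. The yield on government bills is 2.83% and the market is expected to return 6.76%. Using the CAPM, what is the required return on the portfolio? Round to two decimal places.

5.71%

β_Galt = 0.311 × 32.45% / 16.92% = 0.5965
β_Renshaw = 0.522 × 19.10% / 16.92% = 0.5893
β_Farrow = 0.631 × 44.80% / 16.92% = 1.6707
β_Larkin = 0.371 × 31.83% / 16.92% = 0.6979
β_P = Σ w_i β_i = 0.25×0.5965 + 0.43×0.5893 + 0.11×1.6707 + 0.21×0.6979 = 0.7329
MRP = 6.76% − 2.83% = 3.93%
E(R_P) = R_f + β_P × MRP = 2.83% + 0.7329 × 3.93% = 5.71%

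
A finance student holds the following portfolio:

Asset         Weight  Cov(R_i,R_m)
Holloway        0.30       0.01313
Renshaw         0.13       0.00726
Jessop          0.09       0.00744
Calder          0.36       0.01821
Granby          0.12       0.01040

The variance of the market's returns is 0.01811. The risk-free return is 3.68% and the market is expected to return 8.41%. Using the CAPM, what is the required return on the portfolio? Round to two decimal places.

β_Holloway = 0.01313 / 0.01811 = 0.7250
β_Renshaw = 0.00726 / 0.01811 = 0.4009
β_Jessop = 0.00744 / 0.01811 = 0.4108
β_Calder = 0.01821 / 0.01811 = 1.0055
β_Granby = 0.01040 / 0.01811 = 0.5743
β_P = Σ w_i β_i = 0.30×0.7250 + 0.13×0.4009 + 0.09×0.4108 + 0.36×1.0055 + 0.12×0.5743 = 0.7375
MRP = 8.41% − 3.68% = 4.73%
E(R_P) = R_f + β_P × MRP = 3.68% + 0.7375 × 4.73% = 7.17%

7.17%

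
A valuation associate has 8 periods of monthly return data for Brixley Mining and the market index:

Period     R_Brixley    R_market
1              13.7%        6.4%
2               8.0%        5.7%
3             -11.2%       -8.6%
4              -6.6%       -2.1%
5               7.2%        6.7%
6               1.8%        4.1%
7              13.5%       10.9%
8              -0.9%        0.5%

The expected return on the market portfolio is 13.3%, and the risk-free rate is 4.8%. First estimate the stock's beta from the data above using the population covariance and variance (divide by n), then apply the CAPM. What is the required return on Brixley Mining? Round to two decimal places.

Mean R_i = (13.7 + 8.0 − 11.2 − 6.6 + 7.2 + 1.8 + 13.5 − 0.9) / 8 = 3.1875%
Mean R_m = (6.4 + 5.7 − 8.6 − 2.1 + 6.7 + 4.1 + 10.9 + 0.5) / 8 = 2.9500%
Σ(R_i − R̄_i)(R_m − R̄_m) = 370.5550  ⇒  Cov = 370.5550 / 8 = 46.3194
Σ(R_m − R̄_m)² = 262.9600  ⇒  Var(R_m) = 262.9600 / 8 = 32.8700
β = Cov / Var(R_m) = 46.3194 / 32.8700 = 1.4092
MRP = 13.3% − 4.8% = 8.50%
E(R) = R_f + β × MRP = 4.8% + 1.4092 × 8.5% = 16.78%

16.78%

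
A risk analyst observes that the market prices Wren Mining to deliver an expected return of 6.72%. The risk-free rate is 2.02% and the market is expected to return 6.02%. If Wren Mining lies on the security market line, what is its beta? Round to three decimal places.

MRP = 6.02% − 2.02% = 4.00%
β = (E(R) − R_f) / MRP = (6.72% − 2.02%) / 4.00% = 4.70% / 4.00% = 1.175

1.175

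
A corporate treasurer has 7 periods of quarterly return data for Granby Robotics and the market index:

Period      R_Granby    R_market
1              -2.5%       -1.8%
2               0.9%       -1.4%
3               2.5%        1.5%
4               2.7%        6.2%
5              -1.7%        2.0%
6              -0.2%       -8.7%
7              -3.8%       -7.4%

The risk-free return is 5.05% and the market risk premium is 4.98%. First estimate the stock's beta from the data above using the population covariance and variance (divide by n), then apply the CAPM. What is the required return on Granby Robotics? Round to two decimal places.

Mean R_i = (-2.5 + 0.9 + 2.5 + 2.7 − 1.7 − 0.2 − 3.8) / 7 = -0.3000%
Mean R_m = (-1.8 − 1.4 + 1.5 + 6.2 + 2.0 − 8.7 − 7.4) / 7 = -1.3714%
Σ(R_i − R̄_i)(R_m − R̄_m) = 47.3100  ⇒  Cov = 47.3100 / 7 = 6.7586
Σ(R_m − R̄_m)² = 167.1743  ⇒  Var(R_m) = 167.1743 / 7 = 23.8820
β = Cov / Var(R_m) = 6.7586 / 23.8820 = 0.2830
E(R) = R_f + β × MRP = 5.05% + 0.2830 × 4.98% = 6.46%

6.46%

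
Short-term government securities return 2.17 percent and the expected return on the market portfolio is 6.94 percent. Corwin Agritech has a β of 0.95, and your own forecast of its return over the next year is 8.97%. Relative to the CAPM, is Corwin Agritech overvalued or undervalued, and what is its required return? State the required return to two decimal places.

Undervalued; required return 6.70%

MRP = 6.94% − 2.17% = 4.77%
Required return = R_f + β·MRP = 2.17% + 0.95 × 4.77% = 6.70%
Forecast 8.97% > required 6.70% → the stock plots above the SML → undervalued.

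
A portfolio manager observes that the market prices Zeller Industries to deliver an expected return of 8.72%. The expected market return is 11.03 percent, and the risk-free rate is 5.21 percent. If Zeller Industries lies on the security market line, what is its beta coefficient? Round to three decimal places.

MRP = 11.03% − 5.21% = 5.82%
β = (E(R) − R_f) / MRP = (8.72% − 5.21%) / 5.82% = 3.51% / 5.82% = 0.603

0.603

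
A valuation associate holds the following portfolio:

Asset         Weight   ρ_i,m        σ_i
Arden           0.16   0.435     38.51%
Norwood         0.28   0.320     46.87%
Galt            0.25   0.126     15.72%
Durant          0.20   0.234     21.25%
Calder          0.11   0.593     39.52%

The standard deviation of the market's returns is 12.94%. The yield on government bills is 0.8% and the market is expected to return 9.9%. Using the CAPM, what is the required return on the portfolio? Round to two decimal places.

8.50%

β_Arden = 0.435 × 38.51% / 12.94% = 1.2946
β_Norwood = 0.320 × 46.87% / 12.94% = 1.1591
β_Galt = 0.126 × 15.72% / 12.94% = 0.1531
β_Durant = 0.234 × 21.25% / 12.94% = 0.3843
β_Calder = 0.593 × 39.52% / 12.94% = 1.8111
β_P = Σ w_i β_i = 0.16×1.2946 + 0.28×1.1591 + 0.25×0.1531 + 0.20×0.3843 + 0.11×1.8111 = 0.8460
MRP = 9.9% − 0.8% = 9.10%
E(R_P) = R_f + β_P × MRP = 0.8% + 0.8460 × 9.1% = 8.50%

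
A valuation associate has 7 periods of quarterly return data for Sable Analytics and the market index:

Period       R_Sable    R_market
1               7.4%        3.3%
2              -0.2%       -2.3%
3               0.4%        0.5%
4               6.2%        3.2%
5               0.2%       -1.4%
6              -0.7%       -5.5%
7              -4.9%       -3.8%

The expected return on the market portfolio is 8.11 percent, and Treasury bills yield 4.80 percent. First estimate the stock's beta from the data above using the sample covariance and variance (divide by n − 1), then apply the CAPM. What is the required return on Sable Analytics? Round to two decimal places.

8.41%

Mean R_i = (7.4 − 0.2 + 0.4 + 6.2 + 0.2 − 0.7 − 4.9) / 7 = 1.2000%
Mean R_m = (3.3 − 2.3 + 0.5 + 3.2 − 1.4 − 5.5 − 3.8) / 7 = -0.8571%
Σ(R_i − R̄_i)(R_m − R̄_m) = 74.3100  ⇒  Cov = 74.3100 / 6 = 12.3850
Σ(R_m − R̄_m)² = 68.1771  ⇒  Var(R_m) = 68.1771 / 6 = 11.3629
β = Cov / Var(R_m) = 12.3850 / 11.3629 = 1.0900
MRP = 8.11% − 4.80% = 3.31%
E(R) = R_f + β × MRP = 4.80% + 1.0900 × 3.31% = 8.41%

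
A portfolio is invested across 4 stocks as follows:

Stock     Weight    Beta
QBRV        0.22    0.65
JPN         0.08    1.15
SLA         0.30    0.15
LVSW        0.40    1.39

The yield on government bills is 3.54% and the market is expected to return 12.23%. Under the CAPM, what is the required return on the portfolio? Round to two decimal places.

10.80%

β_P = Σ w_i β_i = 0.22×0.65 + 0.08×1.15 + 0.30×0.15 + 0.40×1.39 = 0.8360
MRP = 12.23% − 3.54% = 8.69%
E(R_P) = R_f + β_P × MRP = 3.54% + 0.8360 × 8.69% = 10.80%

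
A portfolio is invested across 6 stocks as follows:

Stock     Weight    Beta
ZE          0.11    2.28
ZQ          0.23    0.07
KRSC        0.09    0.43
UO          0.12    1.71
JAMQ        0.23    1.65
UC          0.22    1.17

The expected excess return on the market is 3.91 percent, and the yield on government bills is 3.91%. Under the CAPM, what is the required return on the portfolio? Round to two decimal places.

8.40%

β_P = Σ w_i β_i = 0.11×2.28 + 0.23×0.07 + 0.09×0.43 + 0.12×1.71 + 0.23×1.65 + 0.22×1.17 = 1.1477
E(R_P) = R_f + β_P × MRP = 3.91% + 1.1477 × 3.91% = 8.40%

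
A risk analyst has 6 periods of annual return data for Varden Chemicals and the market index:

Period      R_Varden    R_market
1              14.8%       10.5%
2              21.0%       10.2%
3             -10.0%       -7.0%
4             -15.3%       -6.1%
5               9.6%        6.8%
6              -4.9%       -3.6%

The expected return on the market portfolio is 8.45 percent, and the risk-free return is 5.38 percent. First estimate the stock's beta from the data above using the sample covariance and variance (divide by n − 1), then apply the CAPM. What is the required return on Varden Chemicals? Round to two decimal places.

10.69%

Mean R_i = (14.8 + 21.0 − 10.0 − 15.3 + 9.6 − 4.9) / 6 = 2.5333%
Mean R_m = (10.5 + 10.2 − 7.0 − 6.1 + 6.8 − 3.6) / 6 = 1.8000%
Σ(R_i − R̄_i)(R_m − R̄_m) = 588.4900  ⇒  Cov = 588.4900 / 5 = 117.6980
Σ(R_m − R̄_m)² = 340.2600  ⇒  Var(R_m) = 340.2600 / 5 = 68.0520
β = Cov / Var(R_m) = 117.6980 / 68.0520 = 1.7295
MRP = 8.45% − 5.38% = 3.07%
E(R) = R_f + β × MRP = 5.38% + 1.7295 × 3.07% = 10.69%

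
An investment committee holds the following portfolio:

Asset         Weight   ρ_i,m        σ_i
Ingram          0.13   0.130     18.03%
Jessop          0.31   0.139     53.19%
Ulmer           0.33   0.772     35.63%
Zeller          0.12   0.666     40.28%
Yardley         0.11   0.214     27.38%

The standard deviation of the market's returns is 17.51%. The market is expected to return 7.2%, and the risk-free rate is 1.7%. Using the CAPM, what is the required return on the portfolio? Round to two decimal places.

β_Ingram = 0.130 × 18.03% / 17.51% = 0.1339
β_Jessop = 0.139 × 53.19% / 17.51% = 0.4222
β_Ulmer = 0.772 × 35.63% / 17.51% = 1.5709
β_Zeller = 0.666 × 40.28% / 17.51% = 1.5321
β_Yardley = 0.214 × 27.38% / 17.51% = 0.3346
β_P = Σ w_i β_i = 0.13×0.1339 + 0.31×0.4222 + 0.33×1.5709 + 0.12×1.5321 + 0.11×0.3346 = 0.8873
MRP = 7.2% − 1.7% = 5.50%
E(R_P) = R_f + β_P × MRP = 1.7% + 0.8873 × 5.5% = 6.58%

6.58%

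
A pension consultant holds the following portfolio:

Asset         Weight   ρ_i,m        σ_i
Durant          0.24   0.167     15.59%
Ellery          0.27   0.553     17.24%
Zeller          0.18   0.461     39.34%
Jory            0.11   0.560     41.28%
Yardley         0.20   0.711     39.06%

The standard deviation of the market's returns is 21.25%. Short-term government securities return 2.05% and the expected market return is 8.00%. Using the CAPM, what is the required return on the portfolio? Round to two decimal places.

β_Durant = 0.167 × 15.59% / 21.25% = 0.1225
β_Ellery = 0.553 × 17.24% / 21.25% = 0.4486
β_Zeller = 0.461 × 39.34% / 21.25% = 0.8534
β_Jory = 0.560 × 41.28% / 21.25% = 1.0878
β_Yardley = 0.711 × 39.06% / 21.25% = 1.3069
β_P = Σ w_i β_i = 0.24×0.1225 + 0.27×0.4486 + 0.18×0.8534 + 0.11×1.0878 + 0.20×1.3069 = 0.6852
MRP = 8.00% − 2.05% = 5.95%
E(R_P) = R_f + β_P × MRP = 2.05% + 0.6852 × 5.95% = 6.13%

6.13%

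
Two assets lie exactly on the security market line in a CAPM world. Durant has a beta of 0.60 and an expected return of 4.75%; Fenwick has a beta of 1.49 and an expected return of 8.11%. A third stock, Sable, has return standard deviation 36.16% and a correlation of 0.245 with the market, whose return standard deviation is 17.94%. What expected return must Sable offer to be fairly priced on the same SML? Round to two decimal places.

MRP = (8.11% − 4.75%) / (1.49 − 0.60) = 3.7753%
R_f = 4.75% − 0.60 × 3.7753% = 2.4848%
β_Sable = ρ·σ_i/σ_m = 0.245 × 36.16 / 17.94 = 0.4938
E(R_Sable) = R_f + β × MRP = 2.4848% + 0.4938 × 3.7753% = 4.35%

4.35%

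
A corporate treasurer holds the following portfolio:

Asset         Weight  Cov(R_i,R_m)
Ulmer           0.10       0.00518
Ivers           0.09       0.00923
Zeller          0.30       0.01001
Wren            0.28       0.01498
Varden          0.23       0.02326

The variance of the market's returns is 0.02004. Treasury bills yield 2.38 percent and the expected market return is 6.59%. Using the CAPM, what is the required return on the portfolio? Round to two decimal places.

β_Ulmer = 0.00518 / 0.02004 = 0.2585
β_Ivers = 0.00923 / 0.02004 = 0.4606
β_Zeller = 0.01001 / 0.02004 = 0.4995
β_Wren = 0.01498 / 0.02004 = 0.7475
β_Varden = 0.02326 / 0.02004 = 1.1607
β_P = Σ w_i β_i = 0.10×0.2585 + 0.09×0.4606 + 0.30×0.4995 + 0.28×0.7475 + 0.23×1.1607 = 0.6934
MRP = 6.59% − 2.38% = 4.21%
E(R_P) = R_f + β_P × MRP = 2.38% + 0.6934 × 4.21% = 5.30%

5.30%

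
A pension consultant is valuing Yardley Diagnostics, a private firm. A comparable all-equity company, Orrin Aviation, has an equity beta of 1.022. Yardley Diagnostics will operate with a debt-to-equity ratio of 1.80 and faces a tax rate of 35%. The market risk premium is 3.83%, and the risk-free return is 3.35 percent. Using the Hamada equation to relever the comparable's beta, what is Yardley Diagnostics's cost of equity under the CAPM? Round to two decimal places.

11.84%

β_L = β_U × [1 + (1 − t)(D/E)] = 1.022 × [1 + (1 − 0.35) × 1.80]
    = 1.022 × [1 + 0.65 × 1.80] = 1.022 × 2.1700 = 2.2177
E(R) = R_f + β_L × MRP = 3.35% + 2.2177 × 3.83% = 11.84%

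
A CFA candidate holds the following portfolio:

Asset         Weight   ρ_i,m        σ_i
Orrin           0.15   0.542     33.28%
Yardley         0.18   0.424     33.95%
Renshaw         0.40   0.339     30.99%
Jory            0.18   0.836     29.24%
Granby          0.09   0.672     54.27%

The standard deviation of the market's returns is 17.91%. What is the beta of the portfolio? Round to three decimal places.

0.959

β_Orrin = 0.542 × 33.28% / 17.91% = 1.0071
β_Yardley = 0.424 × 33.95% / 17.91% = 0.8037
β_Renshaw = 0.339 × 30.99% / 17.91% = 0.5866
β_Jory = 0.836 × 29.24% / 17.91% = 1.3649
β_Granby = 0.672 × 54.27% / 17.91% = 2.0363
β_P = Σ w_i β_i = 0.15×1.0071 + 0.18×0.8037 + 0.40×0.5866 + 0.18×1.3649 + 0.09×2.0363 = 0.9593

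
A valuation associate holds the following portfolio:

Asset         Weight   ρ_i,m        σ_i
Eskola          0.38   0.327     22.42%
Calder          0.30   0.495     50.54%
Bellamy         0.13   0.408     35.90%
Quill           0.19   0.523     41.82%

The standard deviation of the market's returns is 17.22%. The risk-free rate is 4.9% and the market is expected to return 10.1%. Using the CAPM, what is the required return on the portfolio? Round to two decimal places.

9.84%

β_Eskola = 0.327 × 22.42% / 17.22% = 0.4257
β_Calder = 0.495 × 50.54% / 17.22% = 1.4528
β_Bellamy = 0.408 × 35.90% / 17.22% = 0.8506
β_Quill = 0.523 × 41.82% / 17.22% = 1.2701
β_P = Σ w_i β_i = 0.38×0.4257 + 0.30×1.4528 + 0.13×0.8506 + 0.19×1.2701 = 0.9495
MRP = 10.1% − 4.9% = 5.20%
E(R_P) = R_f + β_P × MRP = 4.9% + 0.9495 × 5.2% = 9.84%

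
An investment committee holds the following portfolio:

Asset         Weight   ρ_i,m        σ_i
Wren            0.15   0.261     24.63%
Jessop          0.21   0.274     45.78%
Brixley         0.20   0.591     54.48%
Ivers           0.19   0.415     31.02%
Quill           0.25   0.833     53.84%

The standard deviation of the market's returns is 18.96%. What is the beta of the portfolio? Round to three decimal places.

1.250

β_Wren = 0.261 × 24.63% / 18.96% = 0.3391
β_Jessop = 0.274 × 45.78% / 18.96% = 0.6616
β_Brixley = 0.591 × 54.48% / 18.96% = 1.6982
β_Ivers = 0.415 × 31.02% / 18.96% = 0.6790
β_Quill = 0.833 × 53.84% / 18.96% = 2.3654
β_P = Σ w_i β_i = 0.15×0.3391 + 0.21×0.6616 + 0.20×1.6982 + 0.19×0.6790 + 0.25×2.3654 = 1.2498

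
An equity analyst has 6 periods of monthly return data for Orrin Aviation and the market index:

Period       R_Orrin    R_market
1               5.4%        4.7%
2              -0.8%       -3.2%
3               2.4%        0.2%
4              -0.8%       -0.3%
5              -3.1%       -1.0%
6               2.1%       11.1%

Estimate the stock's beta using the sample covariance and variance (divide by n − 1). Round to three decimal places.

0.335

Mean R_i = (5.4 − 0.8 + 2.4 − 0.8 − 3.1 + 2.1) / 6 = 0.8667%
Mean R_m = (4.7 − 3.2 + 0.2 − 0.3 − 1.0 + 11.1) / 6 = 1.9167%
Σ(R_i − R̄_i)(R_m − R̄_m) = 45.1033  ⇒  Cov = 45.1033 / 5 = 9.0207
Σ(R_m − R̄_m)² = 134.6283  ⇒  Var(R_m) = 134.6283 / 5 = 26.9257
β = Cov / Var(R_m) = 9.0207 / 26.9257 = 0.3350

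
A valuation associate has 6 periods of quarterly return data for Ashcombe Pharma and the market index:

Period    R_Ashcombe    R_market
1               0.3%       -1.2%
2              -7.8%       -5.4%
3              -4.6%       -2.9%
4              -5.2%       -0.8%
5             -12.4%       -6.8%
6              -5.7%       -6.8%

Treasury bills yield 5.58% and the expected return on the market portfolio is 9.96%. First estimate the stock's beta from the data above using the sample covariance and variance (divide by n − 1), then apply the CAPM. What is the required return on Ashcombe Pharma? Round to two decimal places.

10.48%

Mean R_i = (0.3 − 7.8 − 4.6 − 5.2 − 12.4 − 5.7) / 6 = -5.9000%
Mean R_m = (-1.2 − 5.4 − 2.9 − 0.8 − 6.8 − 6.8) / 6 = -3.9833%
Σ(R_i − R̄_i)(R_m − R̄_m) = 41.3300  ⇒  Cov = 41.3300 / 5 = 8.2660
Σ(R_m − R̄_m)² = 36.9283  ⇒  Var(R_m) = 36.9283 / 5 = 7.3857
β = Cov / Var(R_m) = 8.2660 / 7.3857 = 1.1192
MRP = 9.96% − 5.58% = 4.38%
E(R) = R_f + β × MRP = 5.58% + 1.1192 × 4.38% = 10.48%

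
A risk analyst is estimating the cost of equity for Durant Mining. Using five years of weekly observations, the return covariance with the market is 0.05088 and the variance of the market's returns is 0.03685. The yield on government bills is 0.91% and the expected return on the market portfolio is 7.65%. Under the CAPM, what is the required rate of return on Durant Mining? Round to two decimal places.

10.22%

β = Cov(R_i, R_m) / Var(R_m) = 0.05088 / 0.03685 = 1.3807
MRP = 7.65% − 0.91% = 6.74%
E(R) = R_f + β × MRP = 0.91% + 1.3807 × 6.74% = 10.22%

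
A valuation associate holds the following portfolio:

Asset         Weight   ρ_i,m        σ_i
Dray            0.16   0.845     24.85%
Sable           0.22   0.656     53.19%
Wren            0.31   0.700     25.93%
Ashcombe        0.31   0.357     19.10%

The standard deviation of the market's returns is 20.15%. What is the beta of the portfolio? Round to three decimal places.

0.932

β_Dray = 0.845 × 24.85% / 20.15% = 1.0421
β_Sable = 0.656 × 53.19% / 20.15% = 1.7316
β_Wren = 0.700 × 25.93% / 20.15% = 0.9008
β_Ashcombe = 0.357 × 19.10% / 20.15% = 0.3384
β_P = Σ w_i β_i = 0.16×1.0421 + 0.22×1.7316 + 0.31×0.9008 + 0.31×0.3384 = 0.9318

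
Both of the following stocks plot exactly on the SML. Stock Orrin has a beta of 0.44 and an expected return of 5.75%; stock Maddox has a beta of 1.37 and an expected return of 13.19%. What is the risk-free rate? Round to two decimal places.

Both satisfy E(R) = R_f + β·MRP, so the slope of the SML is
MRP = (13.19% − 5.75%) / (1.37 − 0.44) = 7.44% / 0.93 = 8.0000%
R_f = E(R_Orrin) − β_Orrin·MRP = 5.75% − 0.44 × 8.0000% = 2.2300%

2.23%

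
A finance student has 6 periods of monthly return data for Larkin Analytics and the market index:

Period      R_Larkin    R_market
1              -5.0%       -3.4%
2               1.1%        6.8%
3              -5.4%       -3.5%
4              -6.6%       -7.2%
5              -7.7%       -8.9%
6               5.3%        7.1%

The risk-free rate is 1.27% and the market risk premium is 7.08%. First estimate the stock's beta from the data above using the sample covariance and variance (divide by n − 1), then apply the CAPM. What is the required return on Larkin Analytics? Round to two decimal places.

6.31%

Mean R_i = (-5.0 + 1.1 − 5.4 − 6.6 − 7.7 + 5.3) / 6 = -3.0500%
Mean R_m = (-3.4 + 6.8 − 3.5 − 7.2 − 8.9 + 7.1) / 6 = -1.5167%
Σ(R_i − R̄_i)(R_m − R̄_m) = 169.3050  ⇒  Cov = 169.3050 / 5 = 33.8610
Σ(R_m − R̄_m)² = 237.7083  ⇒  Var(R_m) = 237.7083 / 5 = 47.5417
β = Cov / Var(R_m) = 33.8610 / 47.5417 = 0.7122
E(R) = R_f + β × MRP = 1.27% + 0.7122 × 7.08% = 6.31%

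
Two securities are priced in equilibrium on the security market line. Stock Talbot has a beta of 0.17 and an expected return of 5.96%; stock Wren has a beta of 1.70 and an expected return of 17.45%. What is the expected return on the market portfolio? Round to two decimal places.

Both satisfy E(R) = R_f + β·MRP, so the slope of the SML is
MRP = (17.45% − 5.96%) / (1.70 − 0.17) = 11.49% / 1.53 = 7.5098%
R_f = E(R_Talbot) − β_Talbot·MRP = 5.96% − 0.17 × 7.5098% = 4.6833%
E(R_m) = R_f + MRP = 4.6833% + 7.5098% = 12.19%

12.19%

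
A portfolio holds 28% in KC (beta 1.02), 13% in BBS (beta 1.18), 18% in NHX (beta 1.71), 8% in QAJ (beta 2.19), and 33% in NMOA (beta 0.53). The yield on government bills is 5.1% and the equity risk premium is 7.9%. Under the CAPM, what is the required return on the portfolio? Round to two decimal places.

13.77%

β_P = Σ w_i β_i = 0.28×1.02 + 0.13×1.18 + 0.18×1.71 + 0.08×2.19 + 0.33×0.53 = 1.0969
E(R_P) = R_f + β_P × MRP = 5.1% + 1.0969 × 7.9% = 13.77%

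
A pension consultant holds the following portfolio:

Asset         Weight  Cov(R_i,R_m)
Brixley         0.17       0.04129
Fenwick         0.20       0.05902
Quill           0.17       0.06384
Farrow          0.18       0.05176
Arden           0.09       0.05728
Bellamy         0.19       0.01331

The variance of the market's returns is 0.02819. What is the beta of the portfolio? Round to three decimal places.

β_Brixley = 0.04129 / 0.02819 = 1.4647
β_Fenwick = 0.05902 / 0.02819 = 2.0937
β_Quill = 0.06384 / 0.02819 = 2.2646
β_Farrow = 0.05176 / 0.02819 = 1.8361
β_Arden = 0.05728 / 0.02819 = 2.0319
β_Bellamy = 0.01331 / 0.02819 = 0.4722
β_P = Σ w_i β_i = 0.17×1.4647 + 0.20×2.0937 + 0.17×2.2646 + 0.18×1.8361 + 0.09×2.0319 + 0.19×0.4722 = 1.6558

1.656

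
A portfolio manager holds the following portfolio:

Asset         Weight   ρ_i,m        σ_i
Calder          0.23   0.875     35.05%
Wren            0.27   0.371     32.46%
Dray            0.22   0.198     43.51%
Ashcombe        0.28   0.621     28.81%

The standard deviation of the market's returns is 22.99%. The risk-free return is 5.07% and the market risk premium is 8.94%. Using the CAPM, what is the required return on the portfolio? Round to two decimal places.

β_Calder = 0.875 × 35.05% / 22.99% = 1.3340
β_Wren = 0.371 × 32.46% / 22.99% = 0.5238
β_Dray = 0.198 × 43.51% / 22.99% = 0.3747
β_Ashcombe = 0.621 × 28.81% / 22.99% = 0.7782
β_P = Σ w_i β_i = 0.23×1.3340 + 0.27×0.5238 + 0.22×0.3747 + 0.28×0.7782 = 0.7486
E(R_P) = R_f + β_P × MRP = 5.07% + 0.7486 × 8.94% = 11.76%

11.76%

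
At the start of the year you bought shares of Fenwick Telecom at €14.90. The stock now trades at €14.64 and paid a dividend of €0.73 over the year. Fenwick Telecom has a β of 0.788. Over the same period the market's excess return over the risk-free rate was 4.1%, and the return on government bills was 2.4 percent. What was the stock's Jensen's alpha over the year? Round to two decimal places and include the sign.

-2.48%

Realised HPR = (P1 + D1 − P0) / P0 = (14.64 + 0.73 − 14.90) / 14.90 = 0.47 / 14.90 = 3.1544%
CAPM required = R_f + β·MRP = 2.4% + 0.788 × 4.1% = 5.6308%
α = realised − required = 3.1544% − 5.6308% = -2.48%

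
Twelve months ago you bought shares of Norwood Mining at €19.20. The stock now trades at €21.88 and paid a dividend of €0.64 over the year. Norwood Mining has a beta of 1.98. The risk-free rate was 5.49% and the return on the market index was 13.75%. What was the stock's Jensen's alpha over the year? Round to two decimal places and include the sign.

-4.55%

Realised HPR = (P1 + D1 − P0) / P0 = (21.88 + 0.64 − 19.20) / 19.20 = 3.32 / 19.20 = 17.2917%
MRP = 13.75% − 5.49% = 8.26%
CAPM required = R_f + β·MRP = 5.49% + 1.98 × 8.26% = 21.8448%
α = realised − required = 17.2917% − 21.8448% = -4.55%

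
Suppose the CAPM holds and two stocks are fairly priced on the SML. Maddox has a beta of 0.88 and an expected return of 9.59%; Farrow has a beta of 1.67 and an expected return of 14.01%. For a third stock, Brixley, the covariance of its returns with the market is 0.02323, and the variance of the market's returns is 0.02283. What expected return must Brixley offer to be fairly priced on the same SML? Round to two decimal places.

MRP = (14.01% − 9.59%) / (1.67 − 0.88) = 5.5949%
R_f = 9.59% − 0.88 × 5.5949% = 4.6665%
β_Brixley = Cov / Var(R_m) = 0.02323 / 0.02283 = 1.0175
E(R_Brixley) = R_f + β × MRP = 4.6665% + 1.0175 × 5.5949% = 10.36%

10.36%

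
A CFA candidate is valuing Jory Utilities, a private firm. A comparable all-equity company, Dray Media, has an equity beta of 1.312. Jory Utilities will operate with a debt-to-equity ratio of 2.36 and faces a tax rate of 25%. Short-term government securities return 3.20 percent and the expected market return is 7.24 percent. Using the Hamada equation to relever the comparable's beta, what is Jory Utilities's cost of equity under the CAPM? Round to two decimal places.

17.88%

β_L = β_U × [1 + (1 − t)(D/E)] = 1.312 × [1 + (1 − 0.25) × 2.36]
    = 1.312 × [1 + 0.75 × 2.36] = 1.312 × 2.7700 = 3.6342
MRP = 7.24% − 3.20% = 4.04%
E(R) = R_f + β_L × MRP = 3.20% + 3.6342 × 4.04% = 17.88%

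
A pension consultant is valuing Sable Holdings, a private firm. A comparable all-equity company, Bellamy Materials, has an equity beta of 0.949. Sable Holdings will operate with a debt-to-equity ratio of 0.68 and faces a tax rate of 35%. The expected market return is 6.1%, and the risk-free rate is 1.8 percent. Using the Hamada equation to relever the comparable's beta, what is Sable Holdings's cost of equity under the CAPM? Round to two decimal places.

β_L = β_U × [1 + (1 − t)(D/E)] = 0.949 × [1 + (1 − 0.35) × 0.68]
    = 0.949 × [1 + 0.65 × 0.68] = 0.949 × 1.4420 = 1.3685
MRP = 6.1% − 1.8% = 4.30%
E(R) = R_f + β_L × MRP = 1.8% + 1.3685 × 4.3% = 7.68%

7.68%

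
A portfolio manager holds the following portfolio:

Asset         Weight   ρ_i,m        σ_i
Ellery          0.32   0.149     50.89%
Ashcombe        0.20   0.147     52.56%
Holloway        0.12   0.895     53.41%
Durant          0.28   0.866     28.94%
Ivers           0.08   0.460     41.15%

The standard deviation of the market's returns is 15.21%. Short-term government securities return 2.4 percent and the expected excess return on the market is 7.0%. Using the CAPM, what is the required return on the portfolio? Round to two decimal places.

β_Ellery = 0.149 × 50.89% / 15.21% = 0.4985
β_Ashcombe = 0.147 × 52.56% / 15.21% = 0.5080
β_Holloway = 0.895 × 53.41% / 15.21% = 3.1428
β_Durant = 0.866 × 28.94% / 15.21% = 1.6477
β_Ivers = 0.460 × 41.15% / 15.21% = 1.2445
β_P = Σ w_i β_i = 0.32×0.4985 + 0.20×0.5080 + 0.12×3.1428 + 0.28×1.6477 + 0.08×1.2445 = 1.1992
E(R_P) = R_f + β_P × MRP = 2.4% + 1.1992 × 7.0% = 10.79%

10.79%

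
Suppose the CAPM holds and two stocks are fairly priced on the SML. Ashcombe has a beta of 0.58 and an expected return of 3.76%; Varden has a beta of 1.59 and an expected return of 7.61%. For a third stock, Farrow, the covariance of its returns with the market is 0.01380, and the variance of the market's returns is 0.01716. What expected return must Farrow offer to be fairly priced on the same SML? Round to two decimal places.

4.61%

MRP = (7.61% − 3.76%) / (1.59 − 0.58) = 3.8119%
R_f = 3.76% − 0.58 × 3.8119% = 1.5491%
β_Farrow = Cov / Var(R_m) = 0.01380 / 0.01716 = 0.8042
E(R_Farrow) = R_f + β × MRP = 1.5491% + 0.8042 × 3.8119% = 4.61%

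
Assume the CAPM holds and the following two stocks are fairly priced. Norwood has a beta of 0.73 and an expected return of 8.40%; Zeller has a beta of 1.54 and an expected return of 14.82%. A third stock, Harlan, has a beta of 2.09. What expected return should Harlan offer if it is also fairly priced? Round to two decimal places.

19.18%

MRP (SML slope) = (14.82% − 8.40%) / (1.54 − 0.73) = 6.42% / 0.81 = 7.9259%
R_f (intercept) = 8.40% − 0.73 × 7.9259% = 2.6141%
E(R_Harlan) = R_f + β × MRP = 2.6141% + 2.09 × 7.9259% = 19.18%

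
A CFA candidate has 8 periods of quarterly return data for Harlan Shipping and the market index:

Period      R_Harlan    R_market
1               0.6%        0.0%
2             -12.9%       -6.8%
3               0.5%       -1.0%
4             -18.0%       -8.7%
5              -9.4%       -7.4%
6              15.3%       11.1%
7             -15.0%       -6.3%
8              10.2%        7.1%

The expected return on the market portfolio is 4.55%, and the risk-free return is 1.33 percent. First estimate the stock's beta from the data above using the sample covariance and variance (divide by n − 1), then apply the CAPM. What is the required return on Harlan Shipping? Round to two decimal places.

Mean R_i = (0.6 − 12.9 + 0.5 − 18.0 − 9.4 + 15.3 − 15.0 + 10.2) / 8 = -3.5875%
Mean R_m = (0.0 − 6.8 − 1.0 − 8.7 − 7.4 + 11.1 − 6.3 + 7.1) / 8 = -1.5000%
Σ(R_i − R̄_i)(R_m − R̄_m) = 607.0800  ⇒  Cov = 607.0800 / 7 = 86.7257
Σ(R_m − R̄_m)² = 373.0000  ⇒  Var(R_m) = 373.0000 / 7 = 53.2857
β = Cov / Var(R_m) = 86.7257 / 53.2857 = 1.6276
MRP = 4.55% − 1.33% = 3.22%
E(R) = R_f + β × MRP = 1.33% + 1.6276 × 3.22% = 6.57%

6.57%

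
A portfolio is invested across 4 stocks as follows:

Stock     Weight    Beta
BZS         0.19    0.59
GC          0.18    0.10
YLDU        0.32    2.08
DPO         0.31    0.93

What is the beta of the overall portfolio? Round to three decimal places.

β_P = Σ w_i β_i = 0.19×0.59 + 0.18×0.10 + 0.32×2.08 + 0.31×0.93 = 1.0840

1.084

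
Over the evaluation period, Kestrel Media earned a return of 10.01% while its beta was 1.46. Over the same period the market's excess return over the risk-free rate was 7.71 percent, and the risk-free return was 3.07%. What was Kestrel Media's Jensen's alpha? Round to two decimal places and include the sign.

-4.32%

CAPM benchmark = R_f + β(R_m − R_f) = 3.07% + 1.46 × 7.71% = 14.3266%
α = actual − benchmark = 10.01% − 14.3266% = -4.32%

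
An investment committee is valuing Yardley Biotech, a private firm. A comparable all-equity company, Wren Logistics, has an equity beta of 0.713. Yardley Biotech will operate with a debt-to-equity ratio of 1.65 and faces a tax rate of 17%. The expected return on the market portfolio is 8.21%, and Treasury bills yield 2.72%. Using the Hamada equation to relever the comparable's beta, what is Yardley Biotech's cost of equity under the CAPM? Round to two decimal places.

β_L = β_U × [1 + (1 − t)(D/E)] = 0.713 × [1 + (1 − 0.17) × 1.65]
    = 0.713 × [1 + 0.83 × 1.65] = 0.713 × 2.3695 = 1.6895
MRP = 8.21% − 2.72% = 5.49%
E(R) = R_f + β_L × MRP = 2.72% + 1.6895 × 5.49% = 12.00%

12.00%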